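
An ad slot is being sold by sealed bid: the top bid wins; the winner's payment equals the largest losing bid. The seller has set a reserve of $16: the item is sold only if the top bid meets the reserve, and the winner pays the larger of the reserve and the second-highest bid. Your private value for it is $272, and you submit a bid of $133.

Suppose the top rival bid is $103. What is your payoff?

Your bid $133 is the highest and exceeds the reserve.
Price = max(second-highest bid, reserve) = max($103, $16) = $103.
Payoff = $272 − $103 = $169.

$169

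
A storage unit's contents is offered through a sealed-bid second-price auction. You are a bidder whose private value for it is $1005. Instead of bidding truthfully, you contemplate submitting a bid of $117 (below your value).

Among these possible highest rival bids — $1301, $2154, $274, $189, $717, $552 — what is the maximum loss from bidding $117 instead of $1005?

$816

$1301: same outcome either way → loss $0.
$2154: same outcome either way → loss $0.
$274: truthful gives $731, deviation gives $0 → loss $731.
$189: truthful gives $816, deviation gives $0 → loss $816.
$717: truthful gives $288, deviation gives $0 → loss $288.
$552: truthful gives $453, deviation gives $0 → loss $453.
Maximum loss: $816.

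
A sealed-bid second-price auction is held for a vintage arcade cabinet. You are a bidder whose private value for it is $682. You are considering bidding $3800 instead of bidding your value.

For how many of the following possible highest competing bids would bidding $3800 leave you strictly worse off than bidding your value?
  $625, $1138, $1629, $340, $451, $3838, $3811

The deviation hurts exactly when the highest competing bid lies strictly between $682 and $3800 — overbidding then wins at a price above your value.
$625: below both → same outcome either way.
$1138: inside the interval → strictly worse (loss $456).
$1629: inside the interval → strictly worse (loss $947).
$340: below both → same outcome either way.
$451: below both → same outcome either way.
$3838: above both → same outcome either way.
$3811: above both → same outcome either way.
Count: 2.

2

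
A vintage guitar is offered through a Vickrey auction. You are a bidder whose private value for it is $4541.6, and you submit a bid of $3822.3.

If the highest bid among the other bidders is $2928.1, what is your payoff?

$1613.5

Your bid $3822.3 exceeds the highest competing bid $2928.1, so you win.
In a second-price auction the winner pays the second-highest bid, $2928.1.
Payoff = value − price = $4541.6 − $2928.1 = $1613.5.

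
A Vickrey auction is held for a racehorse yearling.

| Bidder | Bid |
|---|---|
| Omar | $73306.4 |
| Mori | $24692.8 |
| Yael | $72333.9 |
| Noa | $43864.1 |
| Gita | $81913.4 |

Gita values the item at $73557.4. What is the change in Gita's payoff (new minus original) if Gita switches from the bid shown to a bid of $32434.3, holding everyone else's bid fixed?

The highest bid among the other bidders is $73306.4; Gita's bid doesn't change that.
Original bid $81913.4: Gita is highest, pays the top rival bid $73306.4; payoff $73557.4 − $73306.4 = $251.
Alternative bid $32434.3: Gita is not highest (top rival bid is $73306.4); payoff $0.
Change in payoff = $0 − ($251) = −$251.

−$251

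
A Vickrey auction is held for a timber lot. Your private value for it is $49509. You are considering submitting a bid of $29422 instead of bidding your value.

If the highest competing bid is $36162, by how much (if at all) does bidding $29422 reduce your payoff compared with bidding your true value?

$13347

Bidding your value $49509: you win (since $49509 > $36162) and pay $36162. Payoff $13347.
Bidding $29422: you lose. Payoff $0.
The competing bid $36162 lies between your shaded bid and your value, so underbidding forfeits an item you could have won at a profitable price.
Loss from deviating = $13347 − ($0) = $13347.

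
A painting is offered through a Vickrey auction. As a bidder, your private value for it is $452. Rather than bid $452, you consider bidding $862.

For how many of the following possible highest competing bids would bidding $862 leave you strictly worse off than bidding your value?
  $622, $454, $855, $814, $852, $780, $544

The deviation hurts exactly when the highest competing bid lies strictly between $452 and $862 — overbidding then wins at a price above your value.
$622: inside the interval → strictly worse (loss $170).
$454: inside the interval → strictly worse (loss $2).
$855: inside the interval → strictly worse (loss $403).
$814: inside the interval → strictly worse (loss $362).
$852: inside the interval → strictly worse (loss $400).
$780: inside the interval → strictly worse (loss $328).
$544: inside the interval → strictly worse (loss $92).
Count: 7.

7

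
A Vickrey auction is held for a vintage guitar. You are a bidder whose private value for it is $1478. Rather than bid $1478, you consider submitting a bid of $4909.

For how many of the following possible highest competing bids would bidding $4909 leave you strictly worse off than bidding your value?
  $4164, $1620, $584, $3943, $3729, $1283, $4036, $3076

The deviation hurts exactly when the highest competing bid lies strictly between $1478 and $4909 — overbidding then wins at a price above your value.
$4164: inside the interval → strictly worse (loss $2686).
$1620: inside the interval → strictly worse (loss $142).
$584: below both → same outcome either way.
$3943: inside the interval → strictly worse (loss $2465).
$3729: inside the interval → strictly worse (loss $2251).
$1283: below both → same outcome either way.
$4036: inside the interval → strictly worse (loss $2558).
$3076: inside the interval → strictly worse (loss $1598).
Count: 6.

6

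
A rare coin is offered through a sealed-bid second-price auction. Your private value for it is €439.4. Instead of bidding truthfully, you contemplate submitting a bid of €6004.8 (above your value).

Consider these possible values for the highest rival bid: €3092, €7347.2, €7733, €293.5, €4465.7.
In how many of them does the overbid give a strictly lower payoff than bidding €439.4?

2

The deviation hurts exactly when the highest competing bid lies strictly between €439.4 and €6004.8 — overbidding then wins at a price above your value.
€3092: inside the interval → strictly worse (loss €2652.6).
€7347.2: above both → same outcome either way.
€7733: above both → same outcome either way.
€293.5: below both → same outcome either way.
€4465.7: inside the interval → strictly worse (loss €4026.3).
Count: 2.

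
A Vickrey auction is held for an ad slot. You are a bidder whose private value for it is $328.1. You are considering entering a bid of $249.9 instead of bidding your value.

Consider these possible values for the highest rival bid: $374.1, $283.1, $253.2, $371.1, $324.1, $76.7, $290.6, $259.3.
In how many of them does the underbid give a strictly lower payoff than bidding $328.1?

5

The deviation hurts exactly when the highest competing bid lies strictly between $249.9 and $328.1 — underbidding then forfeits a profitable win.
$374.1: above both → same outcome either way.
$283.1: inside the interval → strictly worse (loss $45).
$253.2: inside the interval → strictly worse (loss $74.9).
$371.1: above both → same outcome either way.
$324.1: inside the interval → strictly worse (loss $4).
$76.7: below both → same outcome either way.
$290.6: inside the interval → strictly worse (loss $37.5).
$259.3: inside the interval → strictly worse (loss $68.8).
Count: 5.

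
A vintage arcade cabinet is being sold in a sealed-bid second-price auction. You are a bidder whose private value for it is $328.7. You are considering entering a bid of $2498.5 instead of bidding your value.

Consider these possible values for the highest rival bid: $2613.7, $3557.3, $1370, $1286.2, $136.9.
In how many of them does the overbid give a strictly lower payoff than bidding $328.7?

The deviation hurts exactly when the highest competing bid lies strictly between $328.7 and $2498.5 — overbidding then wins at a price above your value.
$2613.7: above both → same outcome either way.
$3557.3: above both → same outcome either way.
$1370: inside the interval → strictly worse (loss $1041.3).
$1286.2: inside the interval → strictly worse (loss $957.5).
$136.9: below both → same outcome either way.
Count: 2.

2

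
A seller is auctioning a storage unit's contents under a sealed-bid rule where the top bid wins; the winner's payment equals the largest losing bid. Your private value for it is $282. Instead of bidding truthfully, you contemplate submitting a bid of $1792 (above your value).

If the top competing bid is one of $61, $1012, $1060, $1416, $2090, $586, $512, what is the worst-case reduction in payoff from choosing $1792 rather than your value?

$1134

$61: same outcome either way → loss $0.
$1012: truthful gives $0, deviation gives −$730 → loss $730.
$1060: truthful gives $0, deviation gives −$778 → loss $778.
$1416: truthful gives $0, deviation gives −$1134 → loss $1134.
$2090: same outcome either way → loss $0.
$586: truthful gives $0, deviation gives −$304 → loss $304.
$512: truthful gives $0, deviation gives −$230 → loss $230.
Maximum loss: $1134.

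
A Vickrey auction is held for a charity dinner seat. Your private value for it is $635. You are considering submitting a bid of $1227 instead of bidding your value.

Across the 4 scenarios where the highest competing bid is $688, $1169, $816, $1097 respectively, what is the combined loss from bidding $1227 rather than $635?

$1230

The deviation costs you only when the competing bid falls strictly between $635 and $1227; elsewhere both bids give the same outcome.
$688: truthful payoff $0, deviation payoff −$53 → loss $53.
$1169: truthful payoff $0, deviation payoff −$534 → loss $534.
$816: truthful payoff $0, deviation payoff −$181 → loss $181.
$1097: truthful payoff $0, deviation payoff −$462 → loss $462.
Total loss = $53 + $534 + $181 + $462 = $1230.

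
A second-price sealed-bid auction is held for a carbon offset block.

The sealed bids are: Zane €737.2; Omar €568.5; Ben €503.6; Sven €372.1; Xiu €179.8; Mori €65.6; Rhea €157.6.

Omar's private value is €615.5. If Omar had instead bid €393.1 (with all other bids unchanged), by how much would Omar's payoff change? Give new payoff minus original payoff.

The highest bid among the other bidders is €737.2; Omar's bid doesn't change that.
Original bid €568.5: Omar is not highest (top rival bid is €737.2); payoff €0.
Alternative bid €393.1: Omar is not highest (top rival bid is €737.2); payoff €0.
Change in payoff = €0 − (€0) = €0.

€0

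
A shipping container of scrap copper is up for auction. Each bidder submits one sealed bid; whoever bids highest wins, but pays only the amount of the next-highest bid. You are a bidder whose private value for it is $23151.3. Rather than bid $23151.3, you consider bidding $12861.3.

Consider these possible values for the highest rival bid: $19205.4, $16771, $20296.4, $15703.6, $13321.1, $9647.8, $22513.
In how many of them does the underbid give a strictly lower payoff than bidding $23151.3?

The deviation hurts exactly when the highest competing bid lies strictly between $12861.3 and $23151.3 — underbidding then forfeits a profitable win.
$19205.4: inside the interval → strictly worse (loss $3945.9).
$16771: inside the interval → strictly worse (loss $6380.3).
$20296.4: inside the interval → strictly worse (loss $2854.9).
$15703.6: inside the interval → strictly worse (loss $7447.7).
$13321.1: inside the interval → strictly worse (loss $9830.2).
$9647.8: below both → same outcome either way.
$22513: inside the interval → strictly worse (loss $638.3).
Count: 6.

6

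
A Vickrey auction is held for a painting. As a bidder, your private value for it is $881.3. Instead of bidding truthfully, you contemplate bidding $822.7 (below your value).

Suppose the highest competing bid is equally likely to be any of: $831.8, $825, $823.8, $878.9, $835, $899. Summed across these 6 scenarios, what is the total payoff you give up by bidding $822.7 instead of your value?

$212

The deviation costs you only when the competing bid falls strictly between $822.7 and $881.3; elsewhere both bids give the same outcome.
$831.8: truthful payoff $49.5, deviation payoff $0 → loss $49.5.
$825: truthful payoff $56.3, deviation payoff $0 → loss $56.3.
$823.8: truthful payoff $57.5, deviation payoff $0 → loss $57.5.
$878.9: truthful payoff $2.4, deviation payoff $0 → loss $2.4.
$835: truthful payoff $46.3, deviation payoff $0 → loss $46.3.
$899: outcomes coincide → loss $0.
Total loss = $49.5 + $56.3 + $57.5 + $2.4 + $46.3 = $212.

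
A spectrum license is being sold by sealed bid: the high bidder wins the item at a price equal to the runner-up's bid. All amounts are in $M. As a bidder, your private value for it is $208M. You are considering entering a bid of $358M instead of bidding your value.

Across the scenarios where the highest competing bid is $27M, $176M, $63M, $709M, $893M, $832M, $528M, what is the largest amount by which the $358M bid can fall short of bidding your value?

$27M: same outcome either way → loss $0M.
$176M: same outcome either way → loss $0M.
$63M: same outcome either way → loss $0M.
$709M: same outcome either way → loss $0M.
$893M: same outcome either way → loss $0M.
$832M: same outcome either way → loss $0M.
$528M: same outcome either way → loss $0M.
Maximum loss: $0M.

$0M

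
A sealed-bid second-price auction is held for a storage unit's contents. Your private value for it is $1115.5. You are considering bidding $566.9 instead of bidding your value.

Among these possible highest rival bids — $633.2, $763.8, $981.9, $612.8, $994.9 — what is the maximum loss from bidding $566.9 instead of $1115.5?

$633.2: truthful gives $482.3, deviation gives $0 → loss $482.3.
$763.8: truthful gives $351.7, deviation gives $0 → loss $351.7.
$981.9: truthful gives $133.6, deviation gives $0 → loss $133.6.
$612.8: truthful gives $502.7, deviation gives $0 → loss $502.7.
$994.9: truthful gives $120.6, deviation gives $0 → loss $120.6.
Maximum loss: $502.7.

$502.7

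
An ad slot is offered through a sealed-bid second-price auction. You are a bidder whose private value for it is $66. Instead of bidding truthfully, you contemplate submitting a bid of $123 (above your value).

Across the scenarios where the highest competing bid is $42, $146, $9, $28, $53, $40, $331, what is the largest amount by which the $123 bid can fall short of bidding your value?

$42: same outcome either way → loss $0.
$146: same outcome either way → loss $0.
$9: same outcome either way → loss $0.
$28: same outcome either way → loss $0.
$53: same outcome either way → loss $0.
$40: same outcome either way → loss $0.
$331: same outcome either way → loss $0.
Maximum loss: $0.

$0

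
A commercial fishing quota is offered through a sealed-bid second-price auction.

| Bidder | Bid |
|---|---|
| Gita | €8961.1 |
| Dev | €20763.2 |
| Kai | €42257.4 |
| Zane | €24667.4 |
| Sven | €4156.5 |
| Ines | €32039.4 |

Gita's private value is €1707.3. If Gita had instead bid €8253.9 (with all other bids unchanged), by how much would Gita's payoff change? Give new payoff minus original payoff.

The highest bid among the other bidders is €42257.4; Gita's bid doesn't change that.
Original bid €8961.1: Gita is not highest (top rival bid is €42257.4); payoff €0.
Alternative bid €8253.9: Gita is not highest (top rival bid is €42257.4); payoff €0.
Change in payoff = €0 − (€0) = €0.

€0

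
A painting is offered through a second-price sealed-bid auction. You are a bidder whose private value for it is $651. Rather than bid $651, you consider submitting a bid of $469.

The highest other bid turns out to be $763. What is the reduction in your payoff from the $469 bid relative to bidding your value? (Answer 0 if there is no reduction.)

Bidding your value $651: you lose (since $651 < $763). Payoff $0.
Bidding $469: you lose. Payoff $0.
Difference = $0 − $0 = $0; both bids lead to the same outcome because the competing bid is above both your value and your alternative bid.

$0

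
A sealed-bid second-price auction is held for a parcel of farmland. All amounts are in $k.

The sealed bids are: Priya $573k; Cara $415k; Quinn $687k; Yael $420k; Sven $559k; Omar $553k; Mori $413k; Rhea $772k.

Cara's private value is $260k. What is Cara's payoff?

Highest bid: Rhea at $772k, so Rhea wins.
Second-highest bid: Quinn at $687k — that is the price the winner pays.
Cara did not win, so Cara pays nothing and receives nothing: payoff $0k.

$0k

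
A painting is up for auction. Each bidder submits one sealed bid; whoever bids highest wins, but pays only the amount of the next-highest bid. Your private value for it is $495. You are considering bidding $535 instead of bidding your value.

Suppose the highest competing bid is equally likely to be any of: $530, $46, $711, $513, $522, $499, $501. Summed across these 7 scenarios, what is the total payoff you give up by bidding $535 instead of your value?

The deviation costs you only when the competing bid falls strictly between $495 and $535; elsewhere both bids give the same outcome.
$530: truthful payoff $0, deviation payoff −$35 → loss $35.
$46: outcomes coincide → loss $0.
$711: outcomes coincide → loss $0.
$513: truthful payoff $0, deviation payoff −$18 → loss $18.
$522: truthful payoff $0, deviation payoff −$27 → loss $27.
$499: truthful payoff $0, deviation payoff −$4 → loss $4.
$501: truthful payoff $0, deviation payoff −$6 → loss $6.
Total loss = $35 + $18 + $27 + $4 + $6 = $90.

$90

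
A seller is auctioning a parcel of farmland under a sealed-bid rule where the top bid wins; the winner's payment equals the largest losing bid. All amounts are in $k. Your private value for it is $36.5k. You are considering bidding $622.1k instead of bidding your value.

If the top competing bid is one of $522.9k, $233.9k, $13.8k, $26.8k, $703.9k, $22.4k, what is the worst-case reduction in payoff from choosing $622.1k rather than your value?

$522.9k: truthful gives $0k, deviation gives −$486.4k → loss $486.4k.
$233.9k: truthful gives $0k, deviation gives −$197.4k → loss $197.4k.
$13.8k: same outcome either way → loss $0k.
$26.8k: same outcome either way → loss $0k.
$703.9k: same outcome either way → loss $0k.
$22.4k: same outcome either way → loss $0k.
Maximum loss: $486.4k.

$486.4k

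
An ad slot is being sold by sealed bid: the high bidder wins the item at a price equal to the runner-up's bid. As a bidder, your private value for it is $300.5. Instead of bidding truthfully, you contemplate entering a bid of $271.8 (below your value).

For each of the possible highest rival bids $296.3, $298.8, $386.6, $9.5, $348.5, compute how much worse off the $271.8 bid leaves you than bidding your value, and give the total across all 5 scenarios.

$5.9

The deviation costs you only when the competing bid falls strictly between $271.8 and $300.5; elsewhere both bids give the same outcome.
$296.3: truthful payoff $4.2, deviation payoff $0 → loss $4.2.
$298.8: truthful payoff $1.7, deviation payoff $0 → loss $1.7.
$386.6: outcomes coincide → loss $0.
$9.5: outcomes coincide → loss $0.
$348.5: outcomes coincide → loss $0.
Total loss = $4.2 + $1.7 = $5.9.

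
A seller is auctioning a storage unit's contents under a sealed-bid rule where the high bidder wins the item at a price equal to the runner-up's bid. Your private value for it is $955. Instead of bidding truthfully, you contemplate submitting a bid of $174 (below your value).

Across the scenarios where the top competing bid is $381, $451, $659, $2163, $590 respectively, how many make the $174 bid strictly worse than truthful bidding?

4

The deviation hurts exactly when the highest competing bid lies strictly between $174 and $955 — underbidding then forfeits a profitable win.
$381: inside the interval → strictly worse (loss $574).
$451: inside the interval → strictly worse (loss $504).
$659: inside the interval → strictly worse (loss $296).
$2163: above both → same outcome either way.
$590: inside the interval → strictly worse (loss $365).
Count: 4.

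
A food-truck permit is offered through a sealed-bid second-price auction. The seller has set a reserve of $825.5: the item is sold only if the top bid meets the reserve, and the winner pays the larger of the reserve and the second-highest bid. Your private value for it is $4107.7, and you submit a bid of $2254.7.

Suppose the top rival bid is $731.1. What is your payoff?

$3282.2

Your bid $2254.7 is the highest and exceeds the reserve.
Price = max(second-highest bid, reserve) = max($731.1, $825.5) = $825.5.
Payoff = $4107.7 − $825.5 = $3282.2.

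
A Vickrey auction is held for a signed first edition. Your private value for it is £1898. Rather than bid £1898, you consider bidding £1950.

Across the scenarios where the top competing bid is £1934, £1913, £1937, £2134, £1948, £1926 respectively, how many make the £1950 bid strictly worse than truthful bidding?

5

The deviation hurts exactly when the highest competing bid lies strictly between £1898 and £1950 — overbidding then wins at a price above your value.
£1934: inside the interval → strictly worse (loss £36).
£1913: inside the interval → strictly worse (loss £15).
£1937: inside the interval → strictly worse (loss £39).
£2134: above both → same outcome either way.
£1948: inside the interval → strictly worse (loss £50).
£1926: inside the interval → strictly worse (loss £28).
Count: 5.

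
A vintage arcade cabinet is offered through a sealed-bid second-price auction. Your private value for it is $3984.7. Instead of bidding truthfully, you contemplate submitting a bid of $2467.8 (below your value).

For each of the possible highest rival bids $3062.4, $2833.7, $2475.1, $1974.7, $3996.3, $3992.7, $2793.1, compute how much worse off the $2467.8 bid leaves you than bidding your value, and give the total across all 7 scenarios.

The deviation costs you only when the competing bid falls strictly between $2467.8 and $3984.7; elsewhere both bids give the same outcome.
$3062.4: truthful payoff $922.3, deviation payoff $0 → loss $922.3.
$2833.7: truthful payoff $1151, deviation payoff $0 → loss $1151.
$2475.1: truthful payoff $1509.6, deviation payoff $0 → loss $1509.6.
$1974.7: outcomes coincide → loss $0.
$3996.3: outcomes coincide → loss $0.
$3992.7: outcomes coincide → loss $0.
$2793.1: truthful payoff $1191.6, deviation payoff $0 → loss $1191.6.
Total loss = $922.3 + $1151 + $1509.6 + $1191.6 = $4774.5.

$4774.5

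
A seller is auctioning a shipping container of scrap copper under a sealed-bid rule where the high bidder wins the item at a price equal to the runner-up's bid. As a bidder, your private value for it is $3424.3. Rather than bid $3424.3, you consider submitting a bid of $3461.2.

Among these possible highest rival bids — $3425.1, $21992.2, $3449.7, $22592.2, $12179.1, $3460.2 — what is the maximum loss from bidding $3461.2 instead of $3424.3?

$3425.1: truthful gives $0, deviation gives −$0.8 → loss $0.8.
$21992.2: same outcome either way → loss $0.
$3449.7: truthful gives $0, deviation gives −$25.4 → loss $25.4.
$22592.2: same outcome either way → loss $0.
$12179.1: same outcome either way → loss $0.
$3460.2: truthful gives $0, deviation gives −$35.9 → loss $35.9.
Maximum loss: $35.9.

$35.9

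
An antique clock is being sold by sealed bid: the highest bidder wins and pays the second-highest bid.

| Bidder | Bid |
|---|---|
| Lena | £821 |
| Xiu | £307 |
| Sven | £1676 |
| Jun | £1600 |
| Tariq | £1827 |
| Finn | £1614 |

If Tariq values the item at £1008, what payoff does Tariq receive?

−£668

Highest bid: Tariq at £1827, so Tariq wins.
Second-highest bid: Sven at £1676 — that is the price the winner pays.
Tariq's payoff = value − price = £1008 − £1676 = −£668.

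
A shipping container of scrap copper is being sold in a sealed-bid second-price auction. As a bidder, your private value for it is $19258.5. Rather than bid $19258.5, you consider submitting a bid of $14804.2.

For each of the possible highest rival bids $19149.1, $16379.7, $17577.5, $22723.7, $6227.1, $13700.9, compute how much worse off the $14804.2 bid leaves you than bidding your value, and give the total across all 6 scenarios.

The deviation costs you only when the competing bid falls strictly between $14804.2 and $19258.5; elsewhere both bids give the same outcome.
$19149.1: truthful payoff $109.4, deviation payoff $0 → loss $109.4.
$16379.7: truthful payoff $2878.8, deviation payoff $0 → loss $2878.8.
$17577.5: truthful payoff $1681, deviation payoff $0 → loss $1681.
$22723.7: outcomes coincide → loss $0.
$6227.1: outcomes coincide → loss $0.
$13700.9: outcomes coincide → loss $0.
Total loss = $109.4 + $2878.8 + $1681 = $4669.2.
Truthful bidding weakly dominates here: raising your bid can only win items priced above your value, and lowering it can only forfeit items priced below.

$4669.2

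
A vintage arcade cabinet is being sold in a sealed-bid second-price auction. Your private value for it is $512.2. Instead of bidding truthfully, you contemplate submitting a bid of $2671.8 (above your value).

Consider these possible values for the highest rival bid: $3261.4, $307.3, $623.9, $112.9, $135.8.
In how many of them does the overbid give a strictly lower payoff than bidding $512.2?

1

The deviation hurts exactly when the highest competing bid lies strictly between $512.2 and $2671.8 — overbidding then wins at a price above your value.
$3261.4: above both → same outcome either way.
$307.3: below both → same outcome either way.
$623.9: inside the interval → strictly worse (loss $111.7).
$112.9: below both → same outcome either way.
$135.8: below both → same outcome either way.
Count: 1.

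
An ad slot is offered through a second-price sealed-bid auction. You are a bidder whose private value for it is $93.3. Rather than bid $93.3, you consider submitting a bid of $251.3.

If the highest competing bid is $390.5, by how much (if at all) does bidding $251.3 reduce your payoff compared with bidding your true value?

$0

Bidding your value $93.3: you lose (since $93.3 < $390.5). Payoff $0.
Bidding $251.3: you lose. Payoff $0.
Difference = $0 − $0 = $0; both bids lead to the same outcome because the competing bid is above both your value and your alternative bid.
In a second-price auction your bid sets only whether you win, not what you pay, so bidding your true value is weakly dominant.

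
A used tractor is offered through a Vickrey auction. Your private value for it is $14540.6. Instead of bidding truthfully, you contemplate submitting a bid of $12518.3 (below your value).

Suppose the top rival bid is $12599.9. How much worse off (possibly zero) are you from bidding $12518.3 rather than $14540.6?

Bidding your value $14540.6: you win (since $14540.6 > $12599.9) and pay $12599.9. Payoff $1940.7.
Bidding $12518.3: you lose. Payoff $0.
The competing bid $12599.9 lies between your shaded bid and your value, so underbidding forfeits an item you could have won at a profitable price.
Loss from deviating = $1940.7 − ($0) = $1940.7.

$1940.7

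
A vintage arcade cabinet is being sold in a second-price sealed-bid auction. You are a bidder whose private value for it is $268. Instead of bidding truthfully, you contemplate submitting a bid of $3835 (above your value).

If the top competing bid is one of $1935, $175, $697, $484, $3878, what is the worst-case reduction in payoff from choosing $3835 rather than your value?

$1667

$1935: truthful gives $0, deviation gives −$1667 → loss $1667.
$175: same outcome either way → loss $0.
$697: truthful gives $0, deviation gives −$429 → loss $429.
$484: truthful gives $0, deviation gives −$216 → loss $216.
$3878: same outcome either way → loss $0.
Maximum loss: $1667.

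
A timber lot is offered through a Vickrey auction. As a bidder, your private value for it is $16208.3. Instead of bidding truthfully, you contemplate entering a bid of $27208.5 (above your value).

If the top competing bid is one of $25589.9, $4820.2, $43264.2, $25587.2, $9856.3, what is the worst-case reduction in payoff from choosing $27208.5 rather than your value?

$9381.6

$25589.9: truthful gives $0, deviation gives −$9381.6 → loss $9381.6.
$4820.2: same outcome either way → loss $0.
$43264.2: same outcome either way → loss $0.
$25587.2: truthful gives $0, deviation gives −$9378.9 → loss $9378.9.
$9856.3: same outcome either way → loss $0.
Maximum loss: $9381.6.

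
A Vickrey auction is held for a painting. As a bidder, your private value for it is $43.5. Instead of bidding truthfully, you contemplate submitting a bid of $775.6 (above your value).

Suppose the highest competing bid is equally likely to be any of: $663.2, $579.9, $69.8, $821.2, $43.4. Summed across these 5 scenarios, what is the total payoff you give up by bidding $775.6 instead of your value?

The deviation costs you only when the competing bid falls strictly between $43.5 and $775.6; elsewhere both bids give the same outcome.
$663.2: truthful payoff $0, deviation payoff −$619.7 → loss $619.7.
$579.9: truthful payoff $0, deviation payoff −$536.4 → loss $536.4.
$69.8: truthful payoff $0, deviation payoff −$26.3 → loss $26.3.
$821.2: outcomes coincide → loss $0.
$43.4: outcomes coincide → loss $0.
Total loss = $619.7 + $536.4 + $26.3 = $1182.4.
In a second-price auction your bid sets only whether you win, not what you pay, so bidding your true value is weakly dominant.

$1182.4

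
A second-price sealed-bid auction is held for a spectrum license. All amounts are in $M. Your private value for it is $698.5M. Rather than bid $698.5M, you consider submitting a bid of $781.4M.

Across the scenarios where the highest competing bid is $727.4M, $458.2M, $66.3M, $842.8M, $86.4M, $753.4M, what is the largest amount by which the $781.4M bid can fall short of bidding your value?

$54.9M

$727.4M: truthful gives $0M, deviation gives −$28.9M → loss $28.9M.
$458.2M: same outcome either way → loss $0M.
$66.3M: same outcome either way → loss $0M.
$842.8M: same outcome either way → loss $0M.
$86.4M: same outcome either way → loss $0M.
$753.4M: truthful gives $0M, deviation gives −$54.9M → loss $54.9M.
Maximum loss: $54.9M.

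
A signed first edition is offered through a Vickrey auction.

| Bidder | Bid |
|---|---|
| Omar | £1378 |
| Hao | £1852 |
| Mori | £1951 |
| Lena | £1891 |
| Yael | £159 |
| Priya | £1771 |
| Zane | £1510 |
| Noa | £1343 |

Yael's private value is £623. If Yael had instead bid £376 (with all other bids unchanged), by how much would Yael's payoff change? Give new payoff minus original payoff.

£0

The highest bid among the other bidders is £1951; Yael's bid doesn't change that.
Original bid £159: Yael is not highest (top rival bid is £1951); payoff £0.
Alternative bid £376: Yael is not highest (top rival bid is £1951); payoff £0.
Change in payoff = £0 − (£0) = £0.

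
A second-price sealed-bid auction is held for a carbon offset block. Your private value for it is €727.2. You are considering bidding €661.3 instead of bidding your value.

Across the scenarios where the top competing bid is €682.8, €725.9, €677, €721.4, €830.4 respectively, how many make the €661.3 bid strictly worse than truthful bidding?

4

The deviation hurts exactly when the highest competing bid lies strictly between €661.3 and €727.2 — underbidding then forfeits a profitable win.
€682.8: inside the interval → strictly worse (loss €44.4).
€725.9: inside the interval → strictly worse (loss €1.3).
€677: inside the interval → strictly worse (loss €50.2).
€721.4: inside the interval → strictly worse (loss €5.8).
€830.4: above both → same outcome either way.
Count: 4.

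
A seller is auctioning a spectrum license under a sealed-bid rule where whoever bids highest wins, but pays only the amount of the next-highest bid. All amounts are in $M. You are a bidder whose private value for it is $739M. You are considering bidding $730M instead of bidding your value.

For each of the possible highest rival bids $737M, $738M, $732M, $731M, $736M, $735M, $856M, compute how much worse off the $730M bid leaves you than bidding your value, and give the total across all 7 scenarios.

The deviation costs you only when the competing bid falls strictly between $730M and $739M; elsewhere both bids give the same outcome.
$737M: truthful payoff $2M, deviation payoff $0M → loss $2M.
$738M: truthful payoff $1M, deviation payoff $0M → loss $1M.
$732M: truthful payoff $7M, deviation payoff $0M → loss $7M.
$731M: truthful payoff $8M, deviation payoff $0M → loss $8M.
$736M: truthful payoff $3M, deviation payoff $0M → loss $3M.
$735M: truthful payoff $4M, deviation payoff $0M → loss $4M.
$856M: outcomes coincide → loss $0M.
Total loss = $2M + $1M + $7M + $8M + $3M + $4M = $25M.

$25M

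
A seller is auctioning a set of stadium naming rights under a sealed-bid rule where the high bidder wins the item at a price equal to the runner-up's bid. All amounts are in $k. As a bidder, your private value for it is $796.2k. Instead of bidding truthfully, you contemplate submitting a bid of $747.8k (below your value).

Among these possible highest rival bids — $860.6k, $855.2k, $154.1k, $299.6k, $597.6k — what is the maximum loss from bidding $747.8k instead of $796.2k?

$860.6k: same outcome either way → loss $0k.
$855.2k: same outcome either way → loss $0k.
$154.1k: same outcome either way → loss $0k.
$299.6k: same outcome either way → loss $0k.
$597.6k: same outcome either way → loss $0k.
Maximum loss: $0k.

$0k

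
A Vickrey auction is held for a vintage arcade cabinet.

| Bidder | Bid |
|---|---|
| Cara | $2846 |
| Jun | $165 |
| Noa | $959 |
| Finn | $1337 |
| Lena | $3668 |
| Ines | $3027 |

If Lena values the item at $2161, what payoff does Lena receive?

Highest bid: Lena at $3668, so Lena wins.
Second-highest bid: Ines at $3027 — that is the price the winner pays.
Lena's payoff = value − price = $2161 − $3027 = −$866.

−$866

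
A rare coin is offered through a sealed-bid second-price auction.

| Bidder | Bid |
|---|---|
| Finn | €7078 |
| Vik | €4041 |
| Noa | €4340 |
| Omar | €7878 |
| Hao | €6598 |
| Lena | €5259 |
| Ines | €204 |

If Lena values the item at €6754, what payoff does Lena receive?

Highest bid: Omar at €7878, so Omar wins.
Second-highest bid: Finn at €7078 — that is the price the winner pays.
Lena did not win, so Lena pays nothing and receives nothing: payoff €0.

€0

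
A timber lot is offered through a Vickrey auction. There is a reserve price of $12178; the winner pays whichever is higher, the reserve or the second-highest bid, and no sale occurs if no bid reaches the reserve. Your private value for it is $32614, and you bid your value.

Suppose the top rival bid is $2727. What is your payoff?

Your bid $32614 is the highest and exceeds the reserve.
Price = max(second-highest bid, reserve) = max($2727, $12178) = $12178.
Payoff = $32614 − $12178 = $20436.

$20436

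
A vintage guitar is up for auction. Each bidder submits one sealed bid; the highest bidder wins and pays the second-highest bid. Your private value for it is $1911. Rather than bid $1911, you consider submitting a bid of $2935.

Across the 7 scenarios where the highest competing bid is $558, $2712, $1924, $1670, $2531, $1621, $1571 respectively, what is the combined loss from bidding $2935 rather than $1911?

The deviation costs you only when the competing bid falls strictly between $1911 and $2935; elsewhere both bids give the same outcome.
$558: outcomes coincide → loss $0.
$2712: truthful payoff $0, deviation payoff −$801 → loss $801.
$1924: truthful payoff $0, deviation payoff −$13 → loss $13.
$1670: outcomes coincide → loss $0.
$2531: truthful payoff $0, deviation payoff −$620 → loss $620.
$1621: outcomes coincide → loss $0.
$1571: outcomes coincide → loss $0.
Total loss = $801 + $13 + $620 = $1434.

$1434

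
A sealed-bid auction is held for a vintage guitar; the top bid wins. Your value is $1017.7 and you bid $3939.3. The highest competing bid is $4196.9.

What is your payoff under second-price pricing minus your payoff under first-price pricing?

Your bid $3939.3 is below $4196.9, so you lose under either rule.
Payoff is $0 in both cases; difference = $0.

$0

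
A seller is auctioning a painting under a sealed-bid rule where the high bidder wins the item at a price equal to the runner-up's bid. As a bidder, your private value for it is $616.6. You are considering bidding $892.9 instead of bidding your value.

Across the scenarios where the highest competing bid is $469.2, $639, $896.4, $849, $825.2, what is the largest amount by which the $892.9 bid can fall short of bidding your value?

$469.2: same outcome either way → loss $0.
$639: truthful gives $0, deviation gives −$22.4 → loss $22.4.
$896.4: same outcome either way → loss $0.
$849: truthful gives $0, deviation gives −$232.4 → loss $232.4.
$825.2: truthful gives $0, deviation gives −$208.6 → loss $208.6.
Maximum loss: $232.4.

$232.4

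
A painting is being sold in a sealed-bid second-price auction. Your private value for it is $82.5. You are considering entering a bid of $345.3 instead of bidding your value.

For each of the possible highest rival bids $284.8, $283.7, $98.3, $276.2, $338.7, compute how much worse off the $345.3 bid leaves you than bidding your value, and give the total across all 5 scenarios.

The deviation costs you only when the competing bid falls strictly between $82.5 and $345.3; elsewhere both bids give the same outcome.
$284.8: truthful payoff $0, deviation payoff −$202.3 → loss $202.3.
$283.7: truthful payoff $0, deviation payoff −$201.2 → loss $201.2.
$98.3: truthful payoff $0, deviation payoff −$15.8 → loss $15.8.
$276.2: truthful payoff $0, deviation payoff −$193.7 → loss $193.7.
$338.7: truthful payoff $0, deviation payoff −$256.2 → loss $256.2.
Total loss = $202.3 + $201.2 + $15.8 + $193.7 + $256.2 = $869.2.

$869.2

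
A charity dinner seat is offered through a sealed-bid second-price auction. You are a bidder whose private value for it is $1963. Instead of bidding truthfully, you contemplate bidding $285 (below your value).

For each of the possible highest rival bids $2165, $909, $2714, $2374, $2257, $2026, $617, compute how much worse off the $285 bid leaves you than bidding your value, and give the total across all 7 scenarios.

The deviation costs you only when the competing bid falls strictly between $285 and $1963; elsewhere both bids give the same outcome.
$2165: outcomes coincide → loss $0.
$909: truthful payoff $1054, deviation payoff $0 → loss $1054.
$2714: outcomes coincide → loss $0.
$2374: outcomes coincide → loss $0.
$2257: outcomes coincide → loss $0.
$2026: outcomes coincide → loss $0.
$617: truthful payoff $1346, deviation payoff $0 → loss $1346.
Total loss = $1054 + $1346 = $2400.

$2400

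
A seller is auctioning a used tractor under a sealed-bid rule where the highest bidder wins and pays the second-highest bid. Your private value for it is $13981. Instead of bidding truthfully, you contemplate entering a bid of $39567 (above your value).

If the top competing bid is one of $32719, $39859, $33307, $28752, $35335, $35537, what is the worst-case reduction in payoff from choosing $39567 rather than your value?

$21556

$32719: truthful gives $0, deviation gives −$18738 → loss $18738.
$39859: same outcome either way → loss $0.
$33307: truthful gives $0, deviation gives −$19326 → loss $19326.
$28752: truthful gives $0, deviation gives −$14771 → loss $14771.
$35335: truthful gives $0, deviation gives −$21354 → loss $21354.
$35537: truthful gives $0, deviation gives −$21556 → loss $21556.
Maximum loss: $21556.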